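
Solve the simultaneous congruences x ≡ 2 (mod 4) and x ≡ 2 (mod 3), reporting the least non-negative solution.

Write x = 2 + 4·k. Then 4·k ≡ 2 − 2 ≡ 0 (mod 3).
Need 4⁻¹ mod 3. Extended Euclid on (3, 1):
3 = 3×1 + 0
4⁻¹ ≡ 1 (mod 3), so k ≡ 1·0 ≡ 0 (mod 3).
x = 2 + 4·0 = 2.

2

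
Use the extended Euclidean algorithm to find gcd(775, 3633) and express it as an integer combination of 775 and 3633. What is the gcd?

1

Apply Euclid's algorithm to 3633 and 775:
3633 = 4×775 + 533
775 = 1×533 + 242
533 = 2×242 + 49
242 = 4×49 + 46
49 = 1×46 + 3
46 = 15×3 + 1
3 = 3×1 + 0
gcd(775, 3633) = 1.
Express as a combination:
1 = 46 − 15·3
1 = −15·49 + 16·46
1 = 16·242 − 79·49
1 = −79·533 + 174·242
1 = 174·775 − 253·533
1 = −253·3633 + 1186·775
So 1 = (-253)·3633 + (1186)·775.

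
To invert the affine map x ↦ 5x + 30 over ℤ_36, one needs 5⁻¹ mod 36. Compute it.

Run Euclid on (36, 5):
36 = 7·5 + 1
5 = 5·1 + 0
Since gcd(5, 36) = 1, back-substitute to write 1 as a combination:
1 = 36 − 7·5
Thus 5·(-7) ≡ 1 (mod 36); reducing, -7 mod 36 = 29.

29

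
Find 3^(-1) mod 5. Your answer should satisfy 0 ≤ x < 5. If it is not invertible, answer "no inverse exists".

Apply the Euclidean algorithm to 5 and 3:
5 = 1×3 + 2
3 = 1×2 + 1
2 = 2×1 + 0
gcd = 1, so the inverse exists. Back-substitute:
1 = 3 − 2
1 = −5 + 2·3
So 3·2 ≡ 1 (mod 5).

2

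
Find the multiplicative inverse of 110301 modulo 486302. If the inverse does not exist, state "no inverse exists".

76507

gcd(486302, 110301) by repeated division:
486302 = 4·110301 + 45098
110301 = 2·45098 + 20105
45098 = 2·20105 + 4888
20105 = 4·4888 + 553
4888 = 8·553 + 464
553 = 1·464 + 89
464 = 5·89 + 19
89 = 4·19 + 13
19 = 1·13 + 6
13 = 2·6 + 1
6 = 6·1 + 0
Since gcd(110301, 486302) = 1, back-substitute to write 1 as a combination:
1 = 13 − 2·6
1 = −2·19 + 3·13
1 = 3·89 − 14·19
1 = −14·464 + 73·89
1 = 73·553 − 87·464
1 = −87·4888 + 769·553
1 = 769·20105 − 3163·4888
1 = −3163·45098 + 7095·20105
1 = 7095·110301 − 17353·45098
1 = −17353·486302 + 76507·110301
So 110301·76507 ≡ 1 (mod 486302).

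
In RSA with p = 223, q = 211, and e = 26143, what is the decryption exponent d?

13387

φ(n) = (p−1)(q−1) = 222·210 = 46620.
Need d with 26143·d ≡ 1 (mod 46620). Apply the extended Euclidean algorithm:
46620 = 1·26143 + 20477
26143 = 1·20477 + 5666
20477 = 3·5666 + 3479
5666 = 1·3479 + 2187
3479 = 1·2187 + 1292
2187 = 1·1292 + 895
1292 = 1·895 + 397
895 = 2·397 + 101
397 = 3·101 + 94
101 = 1·94 + 7
94 = 13·7 + 3
7 = 2·3 + 1
3 = 3·1 + 0
Back-substitute:
1 = 7 − 2·3
1 = −2·94 + 27·7
1 = 27·101 − 29·94
1 = −29·397 + 114·101
1 = 114·895 − 257·397
1 = −257·1292 + 371·895
1 = 371·2187 − 628·1292
1 = −628·3479 + 999·2187
1 = 999·5666 − 1627·3479
1 = −1627·20477 + 5880·5666
1 = 5880·26143 − 7507·20477
1 = −7507·46620 + 13387·26143
So 26143·13387 ≡ 1 (mod 46620), hence d = 13387.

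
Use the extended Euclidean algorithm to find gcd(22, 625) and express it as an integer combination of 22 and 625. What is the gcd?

1

Apply Euclid's algorithm to 625 and 22:
625 = 28·22 + 9
22 = 2·9 + 4
9 = 2·4 + 1
4 = 4·1 + 0
gcd(22, 625) = 1.
Back-substituting:
1 = 9 − 2·4
1 = −2·22 + 5·9
1 = 5·625 − 142·22
So 1 = (5)·625 + (-142)·22.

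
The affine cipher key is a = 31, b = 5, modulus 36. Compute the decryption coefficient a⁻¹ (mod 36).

7

Apply the Euclidean algorithm to 36 and 31:
36 = 1×31 + 5
31 = 6×5 + 1
5 = 5×1 + 0
gcd = 1, so the inverse exists. Back-substitute:
1 = 31 − 6·5
1 = −6·36 + 7·31
So 31·7 ≡ 1 (mod 36).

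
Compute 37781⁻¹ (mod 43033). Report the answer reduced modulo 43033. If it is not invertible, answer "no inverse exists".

Run Euclid on (43033, 37781):
43033 = 1*37781 + 5252
37781 = 7*5252 + 1017
5252 = 5*1017 + 167
1017 = 6*167 + 15
167 = 11*15 + 2
15 = 7*2 + 1
2 = 2*1 + 0
Since gcd(37781, 43033) = 1, back-substitute to write 1 as a combination:
1 = 15 − 7·2
1 = −7·167 + 78·15
1 = 78·1017 − 475·167
1 = −475·5252 + 2453·1017
1 = 2453·37781 − 17646·5252
1 = −17646·43033 + 20099·37781
So 37781·20099 ≡ 1 (mod 43033).

20099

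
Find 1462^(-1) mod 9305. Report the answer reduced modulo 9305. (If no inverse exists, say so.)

4958

Apply the Euclidean algorithm to 9305 and 1462:
9305 = 6·1462 + 533
1462 = 2·533 + 396
533 = 1·396 + 137
396 = 2·137 + 122
137 = 1·122 + 15
122 = 8·15 + 2
15 = 7·2 + 1
2 = 2·1 + 0
Since gcd(1462, 9305) = 1, back-substitute to write 1 as a combination:
1 = 15 − 7·2
1 = −7·122 + 57·15
1 = 57·137 − 64·122
1 = −64·396 + 185·137
1 = 185·533 − 249·396
1 = −249·1462 + 683·533
1 = 683·9305 − 4347·1462
So 1462·(-4347) ≡ 1 (mod 9305), and -4347 ≡ 4958 (mod 9305).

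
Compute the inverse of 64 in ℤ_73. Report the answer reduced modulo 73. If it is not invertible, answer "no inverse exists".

Apply the Euclidean algorithm to 73 and 64:
73 = 1*64 + 9
64 = 7*9 + 1
9 = 9*1 + 0
Since gcd(64, 73) = 1, back-substitute to write 1 as a combination:
1 = 64 − 7·9
1 = −7·73 + 8·64
So 64·8 ≡ 1 (mod 73).

8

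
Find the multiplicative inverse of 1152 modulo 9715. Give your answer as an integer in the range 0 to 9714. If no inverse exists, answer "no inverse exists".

8138

Apply the Euclidean algorithm to 9715 and 1152:
9715 = 8*1152 + 499
1152 = 2*499 + 154
499 = 3*154 + 37
154 = 4*37 + 6
37 = 6*6 + 1
6 = 6*1 + 0
gcd = 1, so the inverse exists. Back-substitute:
1 = 37 − 6·6
1 = −6·154 + 25·37
1 = 25·499 − 81·154
1 = −81·1152 + 187·499
1 = 187·9715 − 1577·1152
Hence 1152⁻¹ ≡ -1577 ≡ 8138 (mod 9715).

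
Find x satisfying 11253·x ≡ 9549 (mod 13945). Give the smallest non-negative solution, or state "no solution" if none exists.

First find gcd(11253, 13945):
13945 = 1*11253 + 2692
11253 = 4*2692 + 485
2692 = 5*485 + 267
485 = 1*267 + 218
267 = 1*218 + 49
218 = 4*49 + 22
49 = 2*22 + 5
22 = 4*5 + 2
5 = 2*2 + 1
2 = 2*1 + 0
gcd = 1, so a unique solution mod 13945 exists.
Back-substitute for the Bézout coefficients:
1 = 5 − 2·2
1 = −2·22 + 9·5
1 = 9·49 − 20·22
1 = −20·218 + 89·49
1 = 89·267 − 109·218
1 = −109·485 + 198·267
1 = 198·2692 − 1099·485
1 = −1099·11253 + 4594·2692
1 = 4594·13945 − 5693·11253
So 11253·(-5693) ≡ 1 (mod 13945), giving 11253⁻¹ ≡ 8252.
x ≡ 11253⁻¹·9549 ≡ 8252·9549 ≡ 9098 (mod 13945).

9098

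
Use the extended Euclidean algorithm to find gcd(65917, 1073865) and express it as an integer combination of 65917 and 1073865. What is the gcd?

Apply Euclid's algorithm to 1073865 and 65917:
1073865 = 16*65917 + 19193
65917 = 3*19193 + 8338
19193 = 2*8338 + 2517
8338 = 3*2517 + 787
2517 = 3*787 + 156
787 = 5*156 + 7
156 = 22*7 + 2
7 = 3*2 + 1
2 = 2*1 + 0
gcd(65917, 1073865) = 1.
Express as a combination:
1 = 7 − 3·2
1 = −3·156 + 67·7
1 = 67·787 − 338·156
1 = −338·2517 + 1081·787
1 = 1081·8338 − 3581·2517
1 = −3581·19193 + 8243·8338
1 = 8243·65917 − 28310·19193
1 = −28310·1073865 + 461203·65917
So 1 = (-28310)·1073865 + (461203)·65917.

1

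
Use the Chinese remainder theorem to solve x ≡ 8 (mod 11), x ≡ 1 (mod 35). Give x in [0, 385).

316

Write x = 8 + 11·k. Then 11·k ≡ 1 − 8 ≡ 28 (mod 35).
Need 11⁻¹ mod 35. Extended Euclid on (35, 11):
35 = 3×11 + 2
11 = 5×2 + 1
2 = 2×1 + 0
Back-substitute:
1 = 11 − 5·2
1 = −5·35 + 16·11
11⁻¹ ≡ 16 (mod 35), so k ≡ 16·28 ≡ 28 (mod 35).
x = 8 + 11·28 = 316.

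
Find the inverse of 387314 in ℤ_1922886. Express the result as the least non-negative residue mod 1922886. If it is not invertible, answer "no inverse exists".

Compute gcd(387314, 1922886):
1922886 = 4×387314 + 373630
387314 = 1×373630 + 13684
373630 = 27×13684 + 4162
13684 = 3×4162 + 1198
4162 = 3×1198 + 568
1198 = 2×568 + 62
568 = 9×62 + 10
62 = 6×10 + 2
10 = 5×2 + 0
gcd(387314, 1922886) = 2 ≠ 1, so 387314 has no multiplicative inverse modulo 1922886.

no inverse exists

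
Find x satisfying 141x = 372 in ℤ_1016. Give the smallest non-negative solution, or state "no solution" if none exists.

First find gcd(141, 1016):
1016 = 7*141 + 29
141 = 4*29 + 25
29 = 1*25 + 4
25 = 6*4 + 1
4 = 4*1 + 0
gcd = 1, so a unique solution mod 1016 exists.
Back-substitute for the Bézout coefficients:
1 = 25 − 6·4
1 = −6·29 + 7·25
1 = 7·141 − 34·29
1 = −34·1016 + 245·141
So 141·(245) ≡ 1 (mod 1016), giving 141⁻¹ ≡ 245.
x ≡ 141⁻¹·372 ≡ 245·372 ≡ 716 (mod 1016).

716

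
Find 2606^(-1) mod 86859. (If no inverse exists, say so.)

60428

gcd(86859, 2606) by repeated division:
86859 = 33*2606 + 861
2606 = 3*861 + 23
861 = 37*23 + 10
23 = 2*10 + 3
10 = 3*3 + 1
3 = 3*1 + 0
gcd = 1, so the inverse exists. Back-substitute:
1 = 10 − 3·3
1 = −3·23 + 7·10
1 = 7·861 − 262·23
1 = −262·2606 + 793·861
1 = 793·86859 − 26431·2606
Thus 2606·(-26431) ≡ 1 (mod 86859); reducing, -26431 mod 86859 = 60428.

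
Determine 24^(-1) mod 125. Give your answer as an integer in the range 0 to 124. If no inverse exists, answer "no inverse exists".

Extended Euclidean algorithm:
125 = 5*24 + 5
24 = 4*5 + 4
5 = 1*4 + 1
4 = 4*1 + 0
gcd = 1, so the inverse exists. Back-substitute:
1 = 5 − 4
1 = −24 + 5·5
1 = 5·125 − 26·24
So 24·(-26) ≡ 1 (mod 125), and -26 ≡ 99 (mod 125).

99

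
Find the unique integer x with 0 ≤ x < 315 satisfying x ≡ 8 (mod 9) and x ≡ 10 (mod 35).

80

Write x = 8 + 9·k. Then 9·k ≡ 10 − 8 ≡ 2 (mod 35).
Need 9⁻¹ mod 35. Extended Euclid on (35, 9):
35 = 3×9 + 8
9 = 1×8 + 1
8 = 8×1 + 0
Back-substitute:
1 = 9 − 8
1 = −35 + 4·9
9⁻¹ ≡ 4 (mod 35), so k ≡ 4·2 ≡ 8 (mod 35).
x = 8 + 9·8 = 80.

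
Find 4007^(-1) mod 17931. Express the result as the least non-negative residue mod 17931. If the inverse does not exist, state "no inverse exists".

5531

Run Euclid on (17931, 4007):
17931 = 4×4007 + 1903
4007 = 2×1903 + 201
1903 = 9×201 + 94
201 = 2×94 + 13
94 = 7×13 + 3
13 = 4×3 + 1
3 = 3×1 + 0
Since gcd(4007, 17931) = 1, back-substitute to write 1 as a combination:
1 = 13 − 4·3
1 = −4·94 + 29·13
1 = 29·201 − 62·94
1 = −62·1903 + 587·201
1 = 587·4007 − 1236·1903
1 = −1236·17931 + 5531·4007
So 4007·5531 ≡ 1 (mod 17931).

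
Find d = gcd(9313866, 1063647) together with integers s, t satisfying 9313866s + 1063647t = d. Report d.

9

Repeated division:
9313866 = 8·1063647 + 804690
1063647 = 1·804690 + 258957
804690 = 3·258957 + 27819
258957 = 9·27819 + 8586
27819 = 3·8586 + 2061
8586 = 4·2061 + 342
2061 = 6·342 + 9
342 = 38·9 + 0
gcd(9313866, 1063647) = 9.
Back-substituting:
9 = 2061 − 6·342
9 = −6·8586 + 25·2061
9 = 25·27819 − 81·8586
9 = −81·258957 + 754·27819
9 = 754·804690 − 2343·258957
9 = −2343·1063647 + 3097·804690
9 = 3097·9313866 − 27119·1063647
So 9 = (3097)·9313866 + (-27119)·1063647.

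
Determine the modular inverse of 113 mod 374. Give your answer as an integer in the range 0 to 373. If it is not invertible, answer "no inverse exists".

235

gcd(374, 113) by repeated division:
374 = 3×113 + 35
113 = 3×35 + 8
35 = 4×8 + 3
8 = 2×3 + 2
3 = 1×2 + 1
2 = 2×1 + 0
The gcd is 1. Working backward:
1 = 3 − 2
1 = −8 + 3·3
1 = 3·35 − 13·8
1 = −13·113 + 42·35
1 = 42·374 − 139·113
Hence 113⁻¹ ≡ -139 ≡ 235 (mod 374).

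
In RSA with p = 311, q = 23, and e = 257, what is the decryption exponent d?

φ(n) = (p−1)(q−1) = 310·22 = 6820.
Need d with 257·d ≡ 1 (mod 6820). Apply the extended Euclidean algorithm:
6820 = 26*257 + 138
257 = 1*138 + 119
138 = 1*119 + 19
119 = 6*19 + 5
19 = 3*5 + 4
5 = 1*4 + 1
4 = 4*1 + 0
Back-substitute:
1 = 5 − 4
1 = −19 + 4·5
1 = 4·119 − 25·19
1 = −25·138 + 29·119
1 = 29·257 − 54·138
1 = −54·6820 + 1433·257
So 257·1433 ≡ 1 (mod 6820), hence d = 1433.

1433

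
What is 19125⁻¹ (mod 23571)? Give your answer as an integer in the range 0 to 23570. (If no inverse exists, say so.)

Euclidean algorithm on 23571, 19125:
23571 = 1*19125 + 4446
19125 = 4*4446 + 1341
4446 = 3*1341 + 423
1341 = 3*423 + 72
423 = 5*72 + 63
72 = 1*63 + 9
63 = 7*9 + 0
Since gcd = 9 > 1, 19125 is not a unit mod 23571.

no inverse exists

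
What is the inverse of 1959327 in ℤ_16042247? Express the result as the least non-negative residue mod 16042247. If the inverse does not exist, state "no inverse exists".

Apply the Euclidean algorithm to 16042247 and 1959327:
16042247 = 8*1959327 + 367631
1959327 = 5*367631 + 121172
367631 = 3*121172 + 4115
121172 = 29*4115 + 1837
4115 = 2*1837 + 441
1837 = 4*441 + 73
441 = 6*73 + 3
73 = 24*3 + 1
3 = 3*1 + 0
Since gcd(1959327, 16042247) = 1, back-substitute to write 1 as a combination:
1 = 73 − 24·3
1 = −24·441 + 145·73
1 = 145·1837 − 604·441
1 = −604·4115 + 1353·1837
1 = 1353·121172 − 39841·4115
1 = −39841·367631 + 120876·121172
1 = 120876·1959327 − 644221·367631
1 = −644221·16042247 + 5274644·1959327
So 1959327·5274644 ≡ 1 (mod 16042247).

5274644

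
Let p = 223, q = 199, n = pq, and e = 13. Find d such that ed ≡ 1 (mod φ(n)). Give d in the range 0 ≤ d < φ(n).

φ(n) = (p−1)(q−1) = 222·198 = 43956.
Need d with 13·d ≡ 1 (mod 43956). Apply the extended Euclidean algorithm:
43956 = 3381*13 + 3
13 = 4*3 + 1
3 = 3*1 + 0
Back-substitute:
1 = 13 − 4·3
1 = −4·43956 + 13525·13
So 13·13525 ≡ 1 (mod 43956), hence d = 13525.

13525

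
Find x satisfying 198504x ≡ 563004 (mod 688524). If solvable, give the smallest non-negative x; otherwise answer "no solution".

First find gcd(198504, 688524):
688524 = 3·198504 + 93012
198504 = 2·93012 + 12480
93012 = 7·12480 + 5652
12480 = 2·5652 + 1176
5652 = 4·1176 + 948
1176 = 1·948 + 228
948 = 4·228 + 36
228 = 6·36 + 12
36 = 3·12 + 0
gcd = 12 and 12 | 563004, so solutions exist. Divide through by 12: 16542x ≡ 46917 (mod 57377).
Now find 16542⁻¹ mod 57377:
57377 = 3*16542 + 7751
16542 = 2*7751 + 1040
7751 = 7*1040 + 471
1040 = 2*471 + 98
471 = 4*98 + 79
98 = 1*79 + 19
79 = 4*19 + 3
19 = 6*3 + 1
3 = 3*1 + 0
Back-substitute:
1 = 19 − 6·3
1 = −6·79 + 25·19
1 = 25·98 − 31·79
1 = −31·471 + 149·98
1 = 149·1040 − 329·471
1 = −329·7751 + 2452·1040
1 = 2452·16542 − 5233·7751
1 = −5233·57377 + 18151·16542
So 16542⁻¹ ≡ 18151 (mod 57377).
Then x ≡ 18151·46917 ≡ 1033 (mod 57377); the smallest non-negative solution is x = 1033.

1033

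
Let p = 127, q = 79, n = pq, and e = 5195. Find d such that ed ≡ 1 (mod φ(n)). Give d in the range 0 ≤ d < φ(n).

φ(n) = (p−1)(q−1) = 126·78 = 9828.
Need d with 5195·d ≡ 1 (mod 9828). Apply the extended Euclidean algorithm:
9828 = 1*5195 + 4633
5195 = 1*4633 + 562
4633 = 8*562 + 137
562 = 4*137 + 14
137 = 9*14 + 11
14 = 1*11 + 3
11 = 3*3 + 2
3 = 1*2 + 1
2 = 2*1 + 0
Back-substitute:
1 = 3 − 2
1 = −11 + 4·3
1 = 4·14 − 5·11
1 = −5·137 + 49·14
1 = 49·562 − 201·137
1 = −201·4633 + 1657·562
1 = 1657·5195 − 1858·4633
1 = −1858·9828 + 3515·5195
So 5195·3515 ≡ 1 (mod 9828), hence d = 3515.

3515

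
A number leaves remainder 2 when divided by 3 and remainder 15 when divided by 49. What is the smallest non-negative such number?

Write x = 2 + 3·k. Then 3·k ≡ 15 − 2 ≡ 13 (mod 49).
Need 3⁻¹ mod 49. Extended Euclid on (49, 3):
49 = 16*3 + 1
3 = 3*1 + 0
Back-substitute:
1 = 49 − 16·3
3⁻¹ ≡ 33 (mod 49), so k ≡ 33·13 ≡ 37 (mod 49).
x = 2 + 3·37 = 113.

113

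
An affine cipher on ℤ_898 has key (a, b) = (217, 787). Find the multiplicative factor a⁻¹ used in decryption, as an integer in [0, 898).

389

Apply the Euclidean algorithm to 898 and 217:
898 = 4·217 + 30
217 = 7·30 + 7
30 = 4·7 + 2
7 = 3·2 + 1
2 = 2·1 + 0
gcd = 1, so the inverse exists. Back-substitute:
1 = 7 − 3·2
1 = −3·30 + 13·7
1 = 13·217 − 94·30
1 = −94·898 + 389·217
So 217·389 ≡ 1 (mod 898).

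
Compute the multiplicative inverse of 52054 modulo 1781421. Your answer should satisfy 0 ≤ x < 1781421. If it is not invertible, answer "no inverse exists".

431170

gcd(1781421, 52054) by repeated division:
1781421 = 34·52054 + 11585
52054 = 4·11585 + 5714
11585 = 2·5714 + 157
5714 = 36·157 + 62
157 = 2·62 + 33
62 = 1·33 + 29
33 = 1·29 + 4
29 = 7·4 + 1
4 = 4·1 + 0
gcd = 1, so the inverse exists. Back-substitute:
1 = 29 − 7·4
1 = −7·33 + 8·29
1 = 8·62 − 15·33
1 = −15·157 + 38·62
1 = 38·5714 − 1383·157
1 = −1383·11585 + 2804·5714
1 = 2804·52054 − 12599·11585
1 = −12599·1781421 + 431170·52054
So 52054·431170 ≡ 1 (mod 1781421).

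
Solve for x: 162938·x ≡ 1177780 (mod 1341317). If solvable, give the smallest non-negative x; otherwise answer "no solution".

263417

First find gcd(162938, 1341317):
1341317 = 8*162938 + 37813
162938 = 4*37813 + 11686
37813 = 3*11686 + 2755
11686 = 4*2755 + 666
2755 = 4*666 + 91
666 = 7*91 + 29
91 = 3*29 + 4
29 = 7*4 + 1
4 = 4*1 + 0
gcd = 1, so a unique solution mod 1341317 exists.
Back-substitute for the Bézout coefficients:
1 = 29 − 7·4
1 = −7·91 + 22·29
1 = 22·666 − 161·91
1 = −161·2755 + 666·666
1 = 666·11686 − 2825·2755
1 = −2825·37813 + 9141·11686
1 = 9141·162938 − 39389·37813
1 = −39389·1341317 + 324253·162938
So 162938·(324253) ≡ 1 (mod 1341317), giving 162938⁻¹ ≡ 324253.
x ≡ 162938⁻¹·1177780 ≡ 324253·1177780 ≡ 263417 (mod 1341317).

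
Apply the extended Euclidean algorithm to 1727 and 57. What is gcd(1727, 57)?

1

Apply Euclid's algorithm to 1727 and 57:
1727 = 30×57 + 17
57 = 3×17 + 6
17 = 2×6 + 5
6 = 1×5 + 1
5 = 5×1 + 0
gcd(1727, 57) = 1.
Express as a combination:
1 = 6 − 5
1 = −17 + 3·6
1 = 3·57 − 10·17
1 = −10·1727 + 303·57
So 1 = (-10)·1727 + (303)·57.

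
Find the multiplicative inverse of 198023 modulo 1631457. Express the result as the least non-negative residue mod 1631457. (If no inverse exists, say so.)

383249

Run Euclid on (1631457, 198023):
1631457 = 8×198023 + 47273
198023 = 4×47273 + 8931
47273 = 5×8931 + 2618
8931 = 3×2618 + 1077
2618 = 2×1077 + 464
1077 = 2×464 + 149
464 = 3×149 + 17
149 = 8×17 + 13
17 = 1×13 + 4
13 = 3×4 + 1
4 = 4×1 + 0
The gcd is 1. Working backward:
1 = 13 − 3·4
1 = −3·17 + 4·13
1 = 4·149 − 35·17
1 = −35·464 + 109·149
1 = 109·1077 − 253·464
1 = −253·2618 + 615·1077
1 = 615·8931 − 2098·2618
1 = −2098·47273 + 11105·8931
1 = 11105·198023 − 46518·47273
1 = −46518·1631457 + 383249·198023
So 198023·383249 ≡ 1 (mod 1631457).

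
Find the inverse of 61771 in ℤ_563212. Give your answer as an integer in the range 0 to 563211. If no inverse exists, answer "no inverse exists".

gcd(563212, 61771) by repeated division:
563212 = 9*61771 + 7273
61771 = 8*7273 + 3587
7273 = 2*3587 + 99
3587 = 36*99 + 23
99 = 4*23 + 7
23 = 3*7 + 2
7 = 3*2 + 1
2 = 2*1 + 0
gcd = 1, so the inverse exists. Back-substitute:
1 = 7 − 3·2
1 = −3·23 + 10·7
1 = 10·99 − 43·23
1 = −43·3587 + 1558·99
1 = 1558·7273 − 3159·3587
1 = −3159·61771 + 26830·7273
1 = 26830·563212 − 244629·61771
So 61771·(-244629) ≡ 1 (mod 563212), and -244629 ≡ 318583 (mod 563212).

318583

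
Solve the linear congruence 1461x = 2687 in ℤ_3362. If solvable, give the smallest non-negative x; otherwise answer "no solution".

1111

First find gcd(1461, 3362):
3362 = 2×1461 + 440
1461 = 3×440 + 141
440 = 3×141 + 17
141 = 8×17 + 5
17 = 3×5 + 2
5 = 2×2 + 1
2 = 2×1 + 0
gcd = 1, so a unique solution mod 3362 exists.
Back-substitute for the Bézout coefficients:
1 = 5 − 2·2
1 = −2·17 + 7·5
1 = 7·141 − 58·17
1 = −58·440 + 181·141
1 = 181·1461 − 601·440
1 = −601·3362 + 1383·1461
So 1461·(1383) ≡ 1 (mod 3362), giving 1461⁻¹ ≡ 1383.
x ≡ 1461⁻¹·2687 ≡ 1383·2687 ≡ 1111 (mod 3362).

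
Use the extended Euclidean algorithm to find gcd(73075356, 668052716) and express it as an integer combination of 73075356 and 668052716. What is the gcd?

Repeated division:
668052716 = 9×73075356 + 10374512
73075356 = 7×10374512 + 453772
10374512 = 22×453772 + 391528
453772 = 1×391528 + 62244
391528 = 6×62244 + 18064
62244 = 3×18064 + 8052
18064 = 2×8052 + 1960
8052 = 4×1960 + 212
1960 = 9×212 + 52
212 = 4×52 + 4
52 = 13×4 + 0
gcd(73075356, 668052716) = 4.
Back-substituting:
4 = 212 − 4·52
4 = −4·1960 + 37·212
4 = 37·8052 − 152·1960
4 = −152·18064 + 341·8052
4 = 341·62244 − 1175·18064
4 = −1175·391528 + 7391·62244
4 = 7391·453772 − 8566·391528
4 = −8566·10374512 + 195843·453772
4 = 195843·73075356 − 1379467·10374512
4 = −1379467·668052716 + 12611046·73075356
So 4 = (-1379467)·668052716 + (12611046)·73075356.

4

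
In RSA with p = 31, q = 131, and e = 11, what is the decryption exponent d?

φ(n) = (p−1)(q−1) = 30·130 = 3900.
Need d with 11·d ≡ 1 (mod 3900). Apply the extended Euclidean algorithm:
3900 = 354×11 + 6
11 = 1×6 + 5
6 = 1×5 + 1
5 = 5×1 + 0
Back-substitute:
1 = 6 − 5
1 = −11 + 2·6
1 = 2·3900 − 709·11
So 11·(-709) ≡ 1 (mod 3900), hence d ≡ -709 ≡ 3191 (mod 3900).

3191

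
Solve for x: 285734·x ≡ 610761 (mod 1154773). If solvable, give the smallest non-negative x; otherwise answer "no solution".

First find gcd(285734, 1154773):
1154773 = 4*285734 + 11837
285734 = 24*11837 + 1646
11837 = 7*1646 + 315
1646 = 5*315 + 71
315 = 4*71 + 31
71 = 2*31 + 9
31 = 3*9 + 4
9 = 2*4 + 1
4 = 4*1 + 0
gcd = 1, so a unique solution mod 1154773 exists.
Back-substitute for the Bézout coefficients:
1 = 9 − 2·4
1 = −2·31 + 7·9
1 = 7·71 − 16·31
1 = −16·315 + 71·71
1 = 71·1646 − 371·315
1 = −371·11837 + 2668·1646
1 = 2668·285734 − 64403·11837
1 = −64403·1154773 + 260280·285734
So 285734·(260280) ≡ 1 (mod 1154773), giving 285734⁻¹ ≡ 260280.
x ≡ 285734⁻¹·610761 ≡ 260280·610761 ≡ 512354 (mod 1154773).

512354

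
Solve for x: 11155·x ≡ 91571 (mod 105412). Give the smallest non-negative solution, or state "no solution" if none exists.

First find gcd(11155, 105412):
105412 = 9*11155 + 5017
11155 = 2*5017 + 1121
5017 = 4*1121 + 533
1121 = 2*533 + 55
533 = 9*55 + 38
55 = 1*38 + 17
38 = 2*17 + 4
17 = 4*4 + 1
4 = 4*1 + 0
gcd = 1, so a unique solution mod 105412 exists.
Back-substitute for the Bézout coefficients:
1 = 17 − 4·4
1 = −4·38 + 9·17
1 = 9·55 − 13·38
1 = −13·533 + 126·55
1 = 126·1121 − 265·533
1 = −265·5017 + 1186·1121
1 = 1186·11155 − 2637·5017
1 = −2637·105412 + 24919·11155
So 11155·(24919) ≡ 1 (mod 105412), giving 11155⁻¹ ≡ 24919.
x ≡ 11155⁻¹·91571 ≡ 24919·91571 ≡ 4185 (mod 105412).

4185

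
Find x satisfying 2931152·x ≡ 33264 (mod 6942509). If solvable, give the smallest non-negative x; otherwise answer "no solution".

First find gcd(2931152, 6942509):
6942509 = 2·2931152 + 1080205
2931152 = 2·1080205 + 770742
1080205 = 1·770742 + 309463
770742 = 2·309463 + 151816
309463 = 2·151816 + 5831
151816 = 26·5831 + 210
5831 = 27·210 + 161
210 = 1·161 + 49
161 = 3·49 + 14
49 = 3·14 + 7
14 = 2·7 + 0
gcd = 7 and 7 | 33264, so solutions exist. Divide through by 7: 418736x ≡ 4752 (mod 991787).
Now find 418736⁻¹ mod 991787:
991787 = 2×418736 + 154315
418736 = 2×154315 + 110106
154315 = 1×110106 + 44209
110106 = 2×44209 + 21688
44209 = 2×21688 + 833
21688 = 26×833 + 30
833 = 27×30 + 23
30 = 1×23 + 7
23 = 3×7 + 2
7 = 3×2 + 1
2 = 2×1 + 0
Back-substitute:
1 = 7 − 3·2
1 = −3·23 + 10·7
1 = 10·30 − 13·23
1 = −13·833 + 361·30
1 = 361·21688 − 9399·833
1 = −9399·44209 + 19159·21688
1 = 19159·110106 − 47717·44209
1 = −47717·154315 + 66876·110106
1 = 66876·418736 − 181469·154315
1 = −181469·991787 + 429814·418736
So 418736⁻¹ ≡ 429814 (mod 991787).
Then x ≡ 429814·4752 ≡ 386695 (mod 991787); the smallest non-negative solution is x = 386695.

386695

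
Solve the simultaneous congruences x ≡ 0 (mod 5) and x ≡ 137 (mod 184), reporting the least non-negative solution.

Write x = 0 + 5·k. Then 5·k ≡ 137 − 0 ≡ 137 (mod 184).
Need 5⁻¹ mod 184. Extended Euclid on (184, 5):
184 = 36*5 + 4
5 = 1*4 + 1
4 = 4*1 + 0
Back-substitute:
1 = 5 − 4
1 = −184 + 37·5
5⁻¹ ≡ 37 (mod 184), so k ≡ 37·137 ≡ 101 (mod 184).
x = 0 + 5·101 = 505.

505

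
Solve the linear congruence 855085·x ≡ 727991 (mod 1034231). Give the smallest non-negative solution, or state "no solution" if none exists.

41903

First find gcd(855085, 1034231):
1034231 = 1*855085 + 179146
855085 = 4*179146 + 138501
179146 = 1*138501 + 40645
138501 = 3*40645 + 16566
40645 = 2*16566 + 7513
16566 = 2*7513 + 1540
7513 = 4*1540 + 1353
1540 = 1*1353 + 187
1353 = 7*187 + 44
187 = 4*44 + 11
44 = 4*11 + 0
gcd = 11 and 11 | 727991, so solutions exist. Divide through by 11: 77735x ≡ 66181 (mod 94021).
Now find 77735⁻¹ mod 94021:
94021 = 1·77735 + 16286
77735 = 4·16286 + 12591
16286 = 1·12591 + 3695
12591 = 3·3695 + 1506
3695 = 2·1506 + 683
1506 = 2·683 + 140
683 = 4·140 + 123
140 = 1·123 + 17
123 = 7·17 + 4
17 = 4·4 + 1
4 = 4·1 + 0
Back-substitute:
1 = 17 − 4·4
1 = −4·123 + 29·17
1 = 29·140 − 33·123
1 = −33·683 + 161·140
1 = 161·1506 − 355·683
1 = −355·3695 + 871·1506
1 = 871·12591 − 2968·3695
1 = −2968·16286 + 3839·12591
1 = 3839·77735 − 18324·16286
1 = −18324·94021 + 22163·77735
So 77735⁻¹ ≡ 22163 (mod 94021).
Then x ≡ 22163·66181 ≡ 41903 (mod 94021); the smallest non-negative solution is x = 41903.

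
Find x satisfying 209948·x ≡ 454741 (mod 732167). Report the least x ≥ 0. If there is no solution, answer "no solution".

First find gcd(209948, 732167):
732167 = 3·209948 + 102323
209948 = 2·102323 + 5302
102323 = 19·5302 + 1585
5302 = 3·1585 + 547
1585 = 2·547 + 491
547 = 1·491 + 56
491 = 8·56 + 43
56 = 1·43 + 13
43 = 3·13 + 4
13 = 3·4 + 1
4 = 4·1 + 0
gcd = 1, so a unique solution mod 732167 exists.
Back-substitute for the Bézout coefficients:
1 = 13 − 3·4
1 = −3·43 + 10·13
1 = 10·56 − 13·43
1 = −13·491 + 114·56
1 = 114·547 − 127·491
1 = −127·1585 + 368·547
1 = 368·5302 − 1231·1585
1 = −1231·102323 + 23757·5302
1 = 23757·209948 − 48745·102323
1 = −48745·732167 + 169992·209948
So 209948·(169992) ≡ 1 (mod 732167), giving 209948⁻¹ ≡ 169992.
x ≡ 209948⁻¹·454741 ≡ 169992·454741 ≡ 140212 (mod 732167).

140212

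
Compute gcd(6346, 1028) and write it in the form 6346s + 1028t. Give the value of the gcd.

Apply Euclid's algorithm to 6346 and 1028:
6346 = 6·1028 + 178
1028 = 5·178 + 138
178 = 1·138 + 40
138 = 3·40 + 18
40 = 2·18 + 4
18 = 4·4 + 2
4 = 2·2 + 0
gcd(6346, 1028) = 2.
Working backward:
2 = 18 − 4·4
2 = −4·40 + 9·18
2 = 9·138 − 31·40
2 = −31·178 + 40·138
2 = 40·1028 − 231·178
2 = −231·6346 + 1426·1028
So 2 = (-231)·6346 + (1426)·1028.

2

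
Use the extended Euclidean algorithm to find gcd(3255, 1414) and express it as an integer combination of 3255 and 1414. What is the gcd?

Repeated division:
3255 = 2*1414 + 427
1414 = 3*427 + 133
427 = 3*133 + 28
133 = 4*28 + 21
28 = 1*21 + 7
21 = 3*7 + 0
gcd(3255, 1414) = 7.
Back-substituting:
7 = 28 − 21
7 = −133 + 5·28
7 = 5·427 − 16·133
7 = −16·1414 + 53·427
7 = 53·3255 − 122·1414
So 7 = (53)·3255 + (-122)·1414.

7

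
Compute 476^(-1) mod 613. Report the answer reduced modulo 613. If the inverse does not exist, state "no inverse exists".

349

gcd(613, 476) by repeated division:
613 = 1×476 + 137
476 = 3×137 + 65
137 = 2×65 + 7
65 = 9×7 + 2
7 = 3×2 + 1
2 = 2×1 + 0
Since gcd(476, 613) = 1, back-substitute to write 1 as a combination:
1 = 7 − 3·2
1 = −3·65 + 28·7
1 = 28·137 − 59·65
1 = −59·476 + 205·137
1 = 205·613 − 264·476
So 476·(-264) ≡ 1 (mod 613), and -264 ≡ 349 (mod 613).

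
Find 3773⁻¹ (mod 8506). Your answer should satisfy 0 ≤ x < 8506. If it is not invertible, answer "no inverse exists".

Extended Euclidean algorithm:
8506 = 2·3773 + 960
3773 = 3·960 + 893
960 = 1·893 + 67
893 = 13·67 + 22
67 = 3·22 + 1
22 = 22·1 + 0
Since gcd(3773, 8506) = 1, back-substitute to write 1 as a combination:
1 = 67 − 3·22
1 = −3·893 + 40·67
1 = 40·960 − 43·893
1 = −43·3773 + 169·960
1 = 169·8506 − 381·3773
Hence 3773⁻¹ ≡ -381 ≡ 8125 (mod 8506).

8125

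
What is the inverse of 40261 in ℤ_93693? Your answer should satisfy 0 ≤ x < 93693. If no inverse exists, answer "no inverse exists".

27181

Apply the Euclidean algorithm to 93693 and 40261:
93693 = 2*40261 + 13171
40261 = 3*13171 + 748
13171 = 17*748 + 455
748 = 1*455 + 293
455 = 1*293 + 162
293 = 1*162 + 131
162 = 1*131 + 31
131 = 4*31 + 7
31 = 4*7 + 3
7 = 2*3 + 1
3 = 3*1 + 0
The gcd is 1. Working backward:
1 = 7 − 2·3
1 = −2·31 + 9·7
1 = 9·131 − 38·31
1 = −38·162 + 47·131
1 = 47·293 − 85·162
1 = −85·455 + 132·293
1 = 132·748 − 217·455
1 = −217·13171 + 3821·748
1 = 3821·40261 − 11680·13171
1 = −11680·93693 + 27181·40261
So 40261·27181 ≡ 1 (mod 93693).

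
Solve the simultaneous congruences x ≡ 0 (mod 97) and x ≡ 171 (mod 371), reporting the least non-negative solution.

18721

Write x = 0 + 97·k. Then 97·k ≡ 171 − 0 ≡ 171 (mod 371).
Need 97⁻¹ mod 371. Extended Euclid on (371, 97):
371 = 3*97 + 80
97 = 1*80 + 17
80 = 4*17 + 12
17 = 1*12 + 5
12 = 2*5 + 2
5 = 2*2 + 1
2 = 2*1 + 0
Back-substitute:
1 = 5 − 2·2
1 = −2·12 + 5·5
1 = 5·17 − 7·12
1 = −7·80 + 33·17
1 = 33·97 − 40·80
1 = −40·371 + 153·97
97⁻¹ ≡ 153 (mod 371), so k ≡ 153·171 ≡ 193 (mod 371).
x = 0 + 97·193 = 18721.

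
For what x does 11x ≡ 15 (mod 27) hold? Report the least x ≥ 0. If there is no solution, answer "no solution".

First find gcd(11, 27):
27 = 2*11 + 5
11 = 2*5 + 1
5 = 5*1 + 0
gcd = 1, so a unique solution mod 27 exists.
Back-substitute for the Bézout coefficients:
1 = 11 − 2·5
1 = −2·27 + 5·11
So 11·(5) ≡ 1 (mod 27), giving 11⁻¹ ≡ 5.
x ≡ 11⁻¹·15 ≡ 5·15 ≡ 21 (mod 27).

21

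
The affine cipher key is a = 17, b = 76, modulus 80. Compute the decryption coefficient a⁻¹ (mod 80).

gcd(80, 17) by repeated division:
80 = 4*17 + 12
17 = 1*12 + 5
12 = 2*5 + 2
5 = 2*2 + 1
2 = 2*1 + 0
The gcd is 1. Working backward:
1 = 5 − 2·2
1 = −2·12 + 5·5
1 = 5·17 − 7·12
1 = −7·80 + 33·17
So 17·33 ≡ 1 (mod 80).

33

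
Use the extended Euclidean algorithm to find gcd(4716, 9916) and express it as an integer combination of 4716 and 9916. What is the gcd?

4

Repeated division:
9916 = 2×4716 + 484
4716 = 9×484 + 360
484 = 1×360 + 124
360 = 2×124 + 112
124 = 1×112 + 12
112 = 9×12 + 4
12 = 3×4 + 0
gcd(4716, 9916) = 4.
Express as a combination:
4 = 112 − 9·12
4 = −9·124 + 10·112
4 = 10·360 − 29·124
4 = −29·484 + 39·360
4 = 39·4716 − 380·484
4 = −380·9916 + 799·4716
So 4 = (-380)·9916 + (799)·4716.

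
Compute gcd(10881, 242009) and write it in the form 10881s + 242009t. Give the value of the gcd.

Euclidean algorithm:
242009 = 22·10881 + 2627
10881 = 4·2627 + 373
2627 = 7·373 + 16
373 = 23·16 + 5
16 = 3·5 + 1
5 = 5·1 + 0
gcd(10881, 242009) = 1.
Back-substituting:
1 = 16 − 3·5
1 = −3·373 + 70·16
1 = 70·2627 − 493·373
1 = −493·10881 + 2042·2627
1 = 2042·242009 − 45417·10881
So 1 = (2042)·242009 + (-45417)·10881.

1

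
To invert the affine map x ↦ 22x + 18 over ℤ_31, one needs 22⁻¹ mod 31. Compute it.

Extended Euclidean algorithm:
31 = 1·22 + 9
22 = 2·9 + 4
9 = 2·4 + 1
4 = 4·1 + 0
Since gcd(22, 31) = 1, back-substitute to write 1 as a combination:
1 = 9 − 2·4
1 = −2·22 + 5·9
1 = 5·31 − 7·22
Thus 22·(-7) ≡ 1 (mod 31); reducing, -7 mod 31 = 24.

24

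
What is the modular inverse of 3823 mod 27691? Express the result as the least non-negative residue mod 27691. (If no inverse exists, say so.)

gcd(27691, 3823) by repeated division:
27691 = 7·3823 + 930
3823 = 4·930 + 103
930 = 9·103 + 3
103 = 34·3 + 1
3 = 3·1 + 0
gcd = 1, so the inverse exists. Back-substitute:
1 = 103 − 34·3
1 = −34·930 + 307·103
1 = 307·3823 − 1262·930
1 = −1262·27691 + 9141·3823
So 3823·9141 ≡ 1 (mod 27691).

9141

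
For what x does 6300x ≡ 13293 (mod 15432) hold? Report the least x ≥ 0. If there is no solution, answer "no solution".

gcd(6300, 15432):
15432 = 2×6300 + 2832
6300 = 2×2832 + 636
2832 = 4×636 + 288
636 = 2×288 + 60
288 = 4×60 + 48
60 = 1×48 + 12
48 = 4×12 + 0
gcd = 12, but 12 ∤ 13293, so the congruence has no solution.

no solution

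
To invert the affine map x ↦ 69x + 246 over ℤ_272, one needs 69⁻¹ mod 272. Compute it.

205

gcd(272, 69) by repeated division:
272 = 3*69 + 65
69 = 1*65 + 4
65 = 16*4 + 1
4 = 4*1 + 0
The gcd is 1. Working backward:
1 = 65 − 16·4
1 = −16·69 + 17·65
1 = 17·272 − 67·69
So 69·(-67) ≡ 1 (mod 272), and -67 ≡ 205 (mod 272).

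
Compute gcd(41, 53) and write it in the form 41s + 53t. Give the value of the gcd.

1

Apply Euclid's algorithm to 53 and 41:
53 = 1×41 + 12
41 = 3×12 + 5
12 = 2×5 + 2
5 = 2×2 + 1
2 = 2×1 + 0
gcd(41, 53) = 1.
Working backward:
1 = 5 − 2·2
1 = −2·12 + 5·5
1 = 5·41 − 17·12
1 = −17·53 + 22·41
So 1 = (-17)·53 + (22)·41.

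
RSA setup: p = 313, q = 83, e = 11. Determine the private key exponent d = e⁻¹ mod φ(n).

13955

φ(n) = (p−1)(q−1) = 312·82 = 25584.
Need d with 11·d ≡ 1 (mod 25584). Apply the extended Euclidean algorithm:
25584 = 2325×11 + 9
11 = 1×9 + 2
9 = 4×2 + 1
2 = 2×1 + 0
Back-substitute:
1 = 9 − 4·2
1 = −4·11 + 5·9
1 = 5·25584 − 11629·11
So 11·(-11629) ≡ 1 (mod 25584), hence d ≡ -11629 ≡ 13955 (mod 25584).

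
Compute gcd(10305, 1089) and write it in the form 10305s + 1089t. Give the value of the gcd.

9

Repeated division:
10305 = 9*1089 + 504
1089 = 2*504 + 81
504 = 6*81 + 18
81 = 4*18 + 9
18 = 2*9 + 0
gcd(10305, 1089) = 9.
Working backward:
9 = 81 − 4·18
9 = −4·504 + 25·81
9 = 25·1089 − 54·504
9 = −54·10305 + 511·1089
So 9 = (-54)·10305 + (511)·1089.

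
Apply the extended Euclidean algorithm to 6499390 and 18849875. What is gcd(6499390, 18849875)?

Apply Euclid's algorithm to 18849875 and 6499390:
18849875 = 2×6499390 + 5851095
6499390 = 1×5851095 + 648295
5851095 = 9×648295 + 16440
648295 = 39×16440 + 7135
16440 = 2×7135 + 2170
7135 = 3×2170 + 625
2170 = 3×625 + 295
625 = 2×295 + 35
295 = 8×35 + 15
35 = 2×15 + 5
15 = 3×5 + 0
gcd(6499390, 18849875) = 5.
Working backward:
5 = 35 − 2·15
5 = −2·295 + 17·35
5 = 17·625 − 36·295
5 = −36·2170 + 125·625
5 = 125·7135 − 411·2170
5 = −411·16440 + 947·7135
5 = 947·648295 − 37344·16440
5 = −37344·5851095 + 337043·648295
5 = 337043·6499390 − 374387·5851095
5 = −374387·18849875 + 1085817·6499390
So 5 = (-374387)·18849875 + (1085817)·6499390.

5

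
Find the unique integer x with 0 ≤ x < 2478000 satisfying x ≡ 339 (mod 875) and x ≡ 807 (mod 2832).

Write x = 339 + 875·k. Then 875·k ≡ 807 − 339 ≡ 468 (mod 2832).
Need 875⁻¹ mod 2832. Extended Euclid on (2832, 875):
2832 = 3×875 + 207
875 = 4×207 + 47
207 = 4×47 + 19
47 = 2×19 + 9
19 = 2×9 + 1
9 = 9×1 + 0
Back-substitute:
1 = 19 − 2·9
1 = −2·47 + 5·19
1 = 5·207 − 22·47
1 = −22·875 + 93·207
1 = 93·2832 − 301·875
875⁻¹ ≡ 2531 (mod 2832), so k ≡ 2531·468 ≡ 732 (mod 2832).
x = 339 + 875·732 = 640839.

640839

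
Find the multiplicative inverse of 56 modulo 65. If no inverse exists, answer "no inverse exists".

36

Run Euclid on (65, 56):
65 = 1·56 + 9
56 = 6·9 + 2
9 = 4·2 + 1
2 = 2·1 + 0
The gcd is 1. Working backward:
1 = 9 − 4·2
1 = −4·56 + 25·9
1 = 25·65 − 29·56
So 56·(-29) ≡ 1 (mod 65), and -29 ≡ 36 (mod 65).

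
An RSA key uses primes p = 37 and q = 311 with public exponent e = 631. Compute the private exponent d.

6031

φ(n) = (p−1)(q−1) = 36·310 = 11160.
Need d with 631·d ≡ 1 (mod 11160). Apply the extended Euclidean algorithm:
11160 = 17×631 + 433
631 = 1×433 + 198
433 = 2×198 + 37
198 = 5×37 + 13
37 = 2×13 + 11
13 = 1×11 + 2
11 = 5×2 + 1
2 = 2×1 + 0
Back-substitute:
1 = 11 − 5·2
1 = −5·13 + 6·11
1 = 6·37 − 17·13
1 = −17·198 + 91·37
1 = 91·433 − 199·198
1 = −199·631 + 290·433
1 = 290·11160 − 5129·631
So 631·(-5129) ≡ 1 (mod 11160), hence d ≡ -5129 ≡ 6031 (mod 11160).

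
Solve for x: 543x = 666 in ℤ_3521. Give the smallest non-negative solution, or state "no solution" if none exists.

1752

First find gcd(543, 3521):
3521 = 6·543 + 263
543 = 2·263 + 17
263 = 15·17 + 8
17 = 2·8 + 1
8 = 8·1 + 0
gcd = 1, so a unique solution mod 3521 exists.
Back-substitute for the Bézout coefficients:
1 = 17 − 2·8
1 = −2·263 + 31·17
1 = 31·543 − 64·263
1 = −64·3521 + 415·543
So 543·(415) ≡ 1 (mod 3521), giving 543⁻¹ ≡ 415.
x ≡ 543⁻¹·666 ≡ 415·666 ≡ 1752 (mod 3521).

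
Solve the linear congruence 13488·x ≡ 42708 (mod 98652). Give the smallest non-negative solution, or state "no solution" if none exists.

7149

First find gcd(13488, 98652):
98652 = 7×13488 + 4236
13488 = 3×4236 + 780
4236 = 5×780 + 336
780 = 2×336 + 108
336 = 3×108 + 12
108 = 9×12 + 0
gcd = 12 and 12 | 42708, so solutions exist. Divide through by 12: 1124x ≡ 3559 (mod 8221).
Now find 1124⁻¹ mod 8221:
8221 = 7*1124 + 353
1124 = 3*353 + 65
353 = 5*65 + 28
65 = 2*28 + 9
28 = 3*9 + 1
9 = 9*1 + 0
Back-substitute:
1 = 28 − 3·9
1 = −3·65 + 7·28
1 = 7·353 − 38·65
1 = −38·1124 + 121·353
1 = 121·8221 − 885·1124
So 1124·(-885) ≡ 1 (mod 8221), i.e. 1124⁻¹ ≡ 7336.
Then x ≡ 7336·3559 ≡ 7149 (mod 8221); the smallest non-negative solution is x = 7149.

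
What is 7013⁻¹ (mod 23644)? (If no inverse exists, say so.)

gcd(23644, 7013) by repeated division:
23644 = 3×7013 + 2605
7013 = 2×2605 + 1803
2605 = 1×1803 + 802
1803 = 2×802 + 199
802 = 4×199 + 6
199 = 33×6 + 1
6 = 6×1 + 0
Since gcd(7013, 23644) = 1, back-substitute to write 1 as a combination:
1 = 199 − 33·6
1 = −33·802 + 133·199
1 = 133·1803 − 299·802
1 = −299·2605 + 432·1803
1 = 432·7013 − 1163·2605
1 = −1163·23644 + 3921·7013
So 7013·3921 ≡ 1 (mod 23644).

3921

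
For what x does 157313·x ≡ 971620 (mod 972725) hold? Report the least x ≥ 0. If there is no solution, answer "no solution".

First find gcd(157313, 972725):
972725 = 6×157313 + 28847
157313 = 5×28847 + 13078
28847 = 2×13078 + 2691
13078 = 4×2691 + 2314
2691 = 1×2314 + 377
2314 = 6×377 + 52
377 = 7×52 + 13
52 = 4×13 + 0
gcd = 13 and 13 | 971620, so solutions exist. Divide through by 13: 12101x ≡ 74740 (mod 74825).
Now find 12101⁻¹ mod 74825:
74825 = 6*12101 + 2219
12101 = 5*2219 + 1006
2219 = 2*1006 + 207
1006 = 4*207 + 178
207 = 1*178 + 29
178 = 6*29 + 4
29 = 7*4 + 1
4 = 4*1 + 0
Back-substitute:
1 = 29 − 7·4
1 = −7·178 + 43·29
1 = 43·207 − 50·178
1 = −50·1006 + 243·207
1 = 243·2219 − 536·1006
1 = −536·12101 + 2923·2219
1 = 2923·74825 − 18074·12101
So 12101·(-18074) ≡ 1 (mod 74825), i.e. 12101⁻¹ ≡ 56751.
Then x ≡ 56751·74740 ≡ 39790 (mod 74825); the smallest non-negative solution is x = 39790.

39790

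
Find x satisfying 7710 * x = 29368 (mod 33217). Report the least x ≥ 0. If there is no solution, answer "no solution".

First find gcd(7710, 33217):
33217 = 4×7710 + 2377
7710 = 3×2377 + 579
2377 = 4×579 + 61
579 = 9×61 + 30
61 = 2×30 + 1
30 = 30×1 + 0
gcd = 1, so a unique solution mod 33217 exists.
Back-substitute for the Bézout coefficients:
1 = 61 − 2·30
1 = −2·579 + 19·61
1 = 19·2377 − 78·579
1 = −78·7710 + 253·2377
1 = 253·33217 − 1090·7710
So 7710·(-1090) ≡ 1 (mod 33217), giving 7710⁻¹ ≡ 32127.
x ≡ 7710⁻¹·29368 ≡ 32127·29368 ≡ 10068 (mod 33217).

10068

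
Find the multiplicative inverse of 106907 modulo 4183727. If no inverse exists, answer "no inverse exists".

gcd(4183727, 106907) by repeated division:
4183727 = 39*106907 + 14354
106907 = 7*14354 + 6429
14354 = 2*6429 + 1496
6429 = 4*1496 + 445
1496 = 3*445 + 161
445 = 2*161 + 123
161 = 1*123 + 38
123 = 3*38 + 9
38 = 4*9 + 2
9 = 4*2 + 1
2 = 2*1 + 0
The gcd is 1. Working backward:
1 = 9 − 4·2
1 = −4·38 + 17·9
1 = 17·123 − 55·38
1 = −55·161 + 72·123
1 = 72·445 − 199·161
1 = −199·1496 + 669·445
1 = 669·6429 − 2875·1496
1 = −2875·14354 + 6419·6429
1 = 6419·106907 − 47808·14354
1 = −47808·4183727 + 1870931·106907
So 106907·1870931 ≡ 1 (mod 4183727).

1870931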